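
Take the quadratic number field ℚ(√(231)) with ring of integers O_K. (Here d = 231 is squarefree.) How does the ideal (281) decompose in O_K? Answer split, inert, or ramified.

231 mod 4 = 3, hence disc K = 4·231 = 924 and O_K = ℤ[√231].
Since gcd(281, 924) = 1 the prime 281 does not ramify.
Compute (231/281) via Euler: 231^((281-1)/2) mod 281 = 1, so (231/281) = 1.
(231/281) = 1, so 281 splits.

281 splits in O_K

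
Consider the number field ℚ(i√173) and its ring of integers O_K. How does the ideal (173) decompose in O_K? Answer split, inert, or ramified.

ramified — (173) = 𝔭²

d = -173 ≡ 3 (mod 4), so O_K = ℤ[√-173] and disc(K) = 4d = -692.
173 divides disc(K) = -692, so 173 ramifies.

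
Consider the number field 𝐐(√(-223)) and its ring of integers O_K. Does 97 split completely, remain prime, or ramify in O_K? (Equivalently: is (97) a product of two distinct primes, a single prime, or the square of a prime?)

Since -223 ≡ 1 mod 4, the ring of integers is ℤ[(1+√-223)/2] with discriminant -223.
Since gcd(97, -223) = 1 the prime 97 does not ramify.
Legendre symbol by Euler's criterion: (-223/97) ≡ (-223)^48 ≡ 96 (mod 97), i.e. (-223/97) = -1.
d is a non-residue mod p, hence 97 remains inert in O_K.

remains prime (inert)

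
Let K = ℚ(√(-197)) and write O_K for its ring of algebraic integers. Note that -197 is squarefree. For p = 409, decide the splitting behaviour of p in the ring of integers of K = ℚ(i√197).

p splits

d = -197 ≡ 3 (mod 4), so O_K = ℤ[√-197] and disc(K) = 4d = -788.
Since gcd(409, -788) = 1 the prime 409 does not ramify.
Legendre symbol by Euler's criterion: (-197/409) ≡ (-197)^204 ≡ 1 (mod 409), i.e. (-197/409) = 1.
(-197/409) = 1, so 409 splits.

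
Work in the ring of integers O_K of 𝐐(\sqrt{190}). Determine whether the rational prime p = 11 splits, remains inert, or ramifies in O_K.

190 mod 4 = 2, hence disc K = 4·190 = 760 and O_K = ℤ[√190].
Since gcd(11, 760) = 1 the prime 11 does not ramify.
Legendre symbol by Euler's criterion: (190/11) ≡ 190^5 ≡ 1 (mod 11), i.e. (190/11) = 1.
d is a quadratic residue mod p, hence 11 splits in O_K.

split — (11) = 𝔭₁𝔭₂ with 𝔭₁ ≠ 𝔭₂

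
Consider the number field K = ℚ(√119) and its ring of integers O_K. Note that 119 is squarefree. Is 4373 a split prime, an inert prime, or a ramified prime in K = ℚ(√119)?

d = 119 ≡ 3 (mod 4), so O_K = ℤ[√119] and disc(K) = 4d = 476.
Since gcd(4373, 476) = 1 the prime 4373 does not ramify.
Legendre symbol by Euler's criterion: (119/4373) ≡ 119^2186 ≡ 4372 (mod 4373), i.e. (119/4373) = -1.
Legendre symbol -1 ⇒ 4373 is inert.

4373 remains inert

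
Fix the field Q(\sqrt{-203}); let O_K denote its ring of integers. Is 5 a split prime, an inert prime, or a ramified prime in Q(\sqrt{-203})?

p is inert

d = -203 ≡ 1 (mod 4), so O_K = ℤ[(1+√-203)/2] and disc(K) = d = -203.
disc(K) = -203 is not divisible by 5; 5 is unramified.
Compute (-203/5) via Euler: 2^((5-1)/2) mod 5 = 4, so (-203/5) = -1.
d is a non-residue mod p, hence 5 remains inert in O_K.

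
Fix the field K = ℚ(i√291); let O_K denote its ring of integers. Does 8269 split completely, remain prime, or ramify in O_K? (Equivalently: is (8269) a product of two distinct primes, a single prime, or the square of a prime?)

splits completely

Since -291 ≡ 1 mod 4, the ring of integers is ℤ[(1+√-291)/2] with discriminant -291.
8269 ∤ -291, so 8269 is unramified.
(-291/8269) = 7978^4134 mod 8269 = 1, giving Legendre symbol 1.
d is a quadratic residue mod p, hence 8269 splits in O_K.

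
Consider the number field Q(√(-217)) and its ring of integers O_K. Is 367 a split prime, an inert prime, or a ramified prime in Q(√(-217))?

d = -217 ≡ 3 (mod 4), so O_K = ℤ[√-217] and disc(K) = 4d = -868.
disc(K) = -868 is not divisible by 367; 367 is unramified.
Euler's criterion: (-217)^183 mod 367 = 366. Thus (-217|367) = -1.
d is a non-residue mod p, hence 367 remains inert in O_K.

inert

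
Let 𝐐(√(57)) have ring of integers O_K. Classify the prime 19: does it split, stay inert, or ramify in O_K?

ramifies in O_K

57 mod 4 = 1, hence disc K = 57 and O_K = ℤ[(1+√57)/2].
Ramification test: 19 | 57. The prime 19 ramifies in K.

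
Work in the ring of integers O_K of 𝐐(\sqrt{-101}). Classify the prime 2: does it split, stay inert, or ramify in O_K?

2 is ramified

Since -101 ≢ 1 mod 4, the ring of integers is ℤ[√-101] with discriminant 4·(-101) = -404.
Ramification test: 2 | -404. The prime 2 ramifies in K.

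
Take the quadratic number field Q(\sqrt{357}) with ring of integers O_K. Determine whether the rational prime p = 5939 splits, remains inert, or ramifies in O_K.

d = 357 ≡ 1 (mod 4), so O_K = ℤ[(1+√357)/2] and disc(K) = d = 357.
Since gcd(5939, 357) = 1 the prime 5939 does not ramify.
Legendre symbol by Euler's criterion: (357/5939) ≡ 357^2969 ≡ 5938 (mod 5939), i.e. (357/5939) = -1.
Legendre symbol -1 ⇒ 5939 is inert.

p is inert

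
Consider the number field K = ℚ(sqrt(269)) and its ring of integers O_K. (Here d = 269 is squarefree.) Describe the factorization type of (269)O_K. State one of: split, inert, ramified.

d = 269 ≡ 1 (mod 4), so O_K = ℤ[(1+√269)/2] and disc(K) = d = 269.
disc(K) = 269 = 269·1, so p = 269 is ramified.

ramifies in O_K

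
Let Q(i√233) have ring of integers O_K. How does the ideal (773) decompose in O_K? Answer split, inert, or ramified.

-233 mod 4 = 3, hence disc K = 4·(-233) = -932 and O_K = ℤ[√-233].
773 ∤ -932, so 773 is unramified.
Legendre symbol by Euler's criterion: (-233/773) ≡ (-233)^386 ≡ 1 (mod 773), i.e. (-233/773) = 1.
Legendre symbol 1 ⇒ 773 is split.

split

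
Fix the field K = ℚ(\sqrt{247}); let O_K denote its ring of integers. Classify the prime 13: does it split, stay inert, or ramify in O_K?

Since 247 ≢ 1 mod 4, the ring of integers is ℤ[√247] with discriminant 4·247 = 988.
disc(K) = 988 = 13·76, so p = 13 is ramified.

p ramifies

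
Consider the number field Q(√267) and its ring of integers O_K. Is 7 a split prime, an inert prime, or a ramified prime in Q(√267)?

267 mod 4 = 3, hence disc K = 4·267 = 1068 and O_K = ℤ[√267].
Since gcd(7, 1068) = 1 the prime 7 does not ramify.
Legendre symbol by Euler's criterion: (267/7) ≡ 267^3 ≡ 1 (mod 7), i.e. (267/7) = 1.
d is a quadratic residue mod p, hence 7 splits in O_K.

p splits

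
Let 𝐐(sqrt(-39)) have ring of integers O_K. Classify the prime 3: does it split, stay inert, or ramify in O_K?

Since -39 ≡ 1 mod 4, the ring of integers is ℤ[(1+√-39)/2] with discriminant -39.
3 divides disc(K) = -39, so 3 ramifies.

ramified — (3) = 𝔭²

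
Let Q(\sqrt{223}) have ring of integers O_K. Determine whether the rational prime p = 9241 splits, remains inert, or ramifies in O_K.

d = 223 ≡ 3 (mod 4), so O_K = ℤ[√223] and disc(K) = 4d = 892.
9241 ∤ 892, so 9241 is unramified.
(223/9241) = 223^4620 mod 9241 = 1, giving Legendre symbol 1.
Legendre symbol 1 ⇒ 9241 is split.

p splits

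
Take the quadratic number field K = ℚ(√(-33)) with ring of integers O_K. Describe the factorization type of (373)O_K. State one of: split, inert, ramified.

inert — (373) stays prime in O_K

d = -33 ≡ 3 (mod 4), so O_K = ℤ[√-33] and disc(K) = 4d = -132.
disc(K) = -132 is not divisible by 373; 373 is unramified.
(-33/373) = 340^186 mod 373 = 372, giving Legendre symbol -1.
Legendre symbol -1 ⇒ 373 is inert.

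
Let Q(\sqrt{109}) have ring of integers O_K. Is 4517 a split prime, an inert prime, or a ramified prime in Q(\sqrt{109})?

d = 109 ≡ 1 (mod 4), so O_K = ℤ[(1+√109)/2] and disc(K) = d = 109.
disc(K) = 109 is not divisible by 4517; 4517 is unramified.
Legendre symbol by Euler's criterion: (109/4517) ≡ 109^2258 ≡ 1 (mod 4517), i.e. (109/4517) = 1.
(109/4517) = 1, so 4517 splits.

split — (4517) = 𝔭₁𝔭₂ with 𝔭₁ ≠ 𝔭₂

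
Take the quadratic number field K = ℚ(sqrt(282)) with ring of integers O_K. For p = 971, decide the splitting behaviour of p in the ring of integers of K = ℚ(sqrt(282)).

p is inert

Since 282 ≢ 1 mod 4, the ring of integers is ℤ[√282] with discriminant 4·282 = 1128.
971 ∤ 1128, so 971 is unramified.
Compute (282/971) via Euler: 282^((971-1)/2) mod 971 = 970, so (282/971) = -1.
d is a non-residue mod p, hence 971 remains inert in O_K.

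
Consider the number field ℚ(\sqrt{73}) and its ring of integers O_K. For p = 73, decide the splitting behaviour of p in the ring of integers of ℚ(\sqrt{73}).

d = 73 ≡ 1 (mod 4), so O_K = ℤ[(1+√73)/2] and disc(K) = d = 73.
disc(K) = 73 = 73·1, so p = 73 is ramified.

ramified — (73) = 𝔭²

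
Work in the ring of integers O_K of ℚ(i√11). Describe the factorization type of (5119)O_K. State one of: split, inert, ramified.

splits completely

-11 mod 4 = 1, hence disc K = -11 and O_K = ℤ[(1+√-11)/2].
Since gcd(5119, -11) = 1 the prime 5119 does not ramify.
Euler's criterion: (-11)^2559 mod 5119 = 1. Thus (-11|5119) = 1.
(-11/5119) = 1, so 5119 splits.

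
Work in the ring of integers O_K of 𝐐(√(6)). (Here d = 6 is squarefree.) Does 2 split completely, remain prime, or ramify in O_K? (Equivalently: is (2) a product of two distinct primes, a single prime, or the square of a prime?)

p ramifies

6 mod 4 = 2, hence disc K = 4·6 = 24 and O_K = ℤ[√6].
Ramification test: 2 | 24. The prime 2 ramifies in K.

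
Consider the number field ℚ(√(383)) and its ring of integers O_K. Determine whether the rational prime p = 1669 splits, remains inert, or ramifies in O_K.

p splits

Since 383 ≢ 1 mod 4, the ring of integers is ℤ[√383] with discriminant 4·383 = 1532.
Since gcd(1669, 1532) = 1 the prime 1669 does not ramify.
Compute (383/1669) via Euler: 383^((1669-1)/2) mod 1669 = 1, so (383/1669) = 1.
(383/1669) = 1, so 1669 splits.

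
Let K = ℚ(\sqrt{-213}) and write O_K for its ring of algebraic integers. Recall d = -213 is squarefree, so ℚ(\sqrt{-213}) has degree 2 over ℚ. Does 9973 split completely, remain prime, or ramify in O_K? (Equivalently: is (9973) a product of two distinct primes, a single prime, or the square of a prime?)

inert — (9973) stays prime in O_K

d = -213 ≡ 3 (mod 4), so O_K = ℤ[√-213] and disc(K) = 4d = -852.
9973 ∤ -852, so 9973 is unramified.
Euler's criterion: (-213)^4986 mod 9973 = 9972. Thus (-213|9973) = -1.
Legendre symbol -1 ⇒ 9973 is inert.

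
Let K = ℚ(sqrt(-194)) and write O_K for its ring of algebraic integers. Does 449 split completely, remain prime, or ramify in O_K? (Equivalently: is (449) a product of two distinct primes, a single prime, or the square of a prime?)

split

d = -194 ≡ 2 (mod 4), so O_K = ℤ[√-194] and disc(K) = 4d = -776.
449 ∤ -776, so 449 is unramified.
Legendre symbol by Euler's criterion: (-194/449) ≡ (-194)^224 ≡ 1 (mod 449), i.e. (-194/449) = 1.
Legendre symbol 1 ⇒ 449 is split.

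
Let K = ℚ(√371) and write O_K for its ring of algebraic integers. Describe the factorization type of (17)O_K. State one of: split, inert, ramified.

inert

371 mod 4 = 3, hence disc K = 4·371 = 1484 and O_K = ℤ[√371].
17 ∤ 1484, so 17 is unramified.
Compute (371/17) via Euler: 14^((17-1)/2) mod 17 = 16, so (371/17) = -1.
(371/17) = -1, so 17 is inert.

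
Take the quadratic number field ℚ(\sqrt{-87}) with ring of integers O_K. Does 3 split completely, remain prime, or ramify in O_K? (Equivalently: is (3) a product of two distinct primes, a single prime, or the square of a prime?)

d = -87 ≡ 1 (mod 4), so O_K = ℤ[(1+√-87)/2] and disc(K) = d = -87.
Ramification test: 3 | -87. The prime 3 ramifies in K.

ramified — (3) = 𝔭²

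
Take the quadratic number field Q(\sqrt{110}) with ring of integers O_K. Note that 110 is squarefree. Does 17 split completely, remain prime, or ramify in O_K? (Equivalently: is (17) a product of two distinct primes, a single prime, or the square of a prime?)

split — (17) = 𝔭₁𝔭₂ with 𝔭₁ ≠ 𝔭₂

Since 110 ≢ 1 mod 4, the ring of integers is ℤ[√110] with discriminant 4·110 = 440.
Since gcd(17, 440) = 1 the prime 17 does not ramify.
Legendre symbol by Euler's criterion: (110/17) ≡ 110^8 ≡ 1 (mod 17), i.e. (110/17) = 1.
Legendre symbol 1 ⇒ 17 is split.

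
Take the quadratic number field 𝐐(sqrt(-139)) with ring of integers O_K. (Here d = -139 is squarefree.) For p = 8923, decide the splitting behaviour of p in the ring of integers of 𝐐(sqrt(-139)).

-139 mod 4 = 1, hence disc K = -139 and O_K = ℤ[(1+√-139)/2].
8923 ∤ -139, so 8923 is unramified.
Legendre symbol by Euler's criterion: (-139/8923) ≡ (-139)^4461 ≡ 8922 (mod 8923), i.e. (-139/8923) = -1.
(-139/8923) = -1, so 8923 is inert.

p is inert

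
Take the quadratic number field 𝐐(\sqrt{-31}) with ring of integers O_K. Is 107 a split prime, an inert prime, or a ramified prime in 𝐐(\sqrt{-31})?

p splits

-31 mod 4 = 1, hence disc K = -31 and O_K = ℤ[(1+√-31)/2].
Since gcd(107, -31) = 1 the prime 107 does not ramify.
Legendre symbol by Euler's criterion: (-31/107) ≡ (-31)^53 ≡ 1 (mod 107), i.e. (-31/107) = 1.
Legendre symbol 1 ⇒ 107 is split.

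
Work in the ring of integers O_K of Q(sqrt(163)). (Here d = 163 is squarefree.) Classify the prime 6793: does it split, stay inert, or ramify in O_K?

inert

Since 163 ≢ 1 mod 4, the ring of integers is ℤ[√163] with discriminant 4·163 = 652.
Since gcd(6793, 652) = 1 the prime 6793 does not ramify.
Euler's criterion: 163^3396 mod 6793 = 6792. Thus (163|6793) = -1.
(163/6793) = -1, so 6793 is inert.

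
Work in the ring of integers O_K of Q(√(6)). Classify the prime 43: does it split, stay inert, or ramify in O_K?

Since 6 ≢ 1 mod 4, the ring of integers is ℤ[√6] with discriminant 4·6 = 24.
Since gcd(43, 24) = 1 the prime 43 does not ramify.
Legendre symbol by Euler's criterion: (6/43) ≡ 6^21 ≡ 1 (mod 43), i.e. (6/43) = 1.
(6/43) = 1, so 43 splits.

split — (43) = 𝔭₁𝔭₂ with 𝔭₁ ≠ 𝔭₂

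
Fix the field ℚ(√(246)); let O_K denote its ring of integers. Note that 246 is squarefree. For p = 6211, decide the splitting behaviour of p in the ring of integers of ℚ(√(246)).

p splits

246 mod 4 = 2, hence disc K = 4·246 = 984 and O_K = ℤ[√246].
disc(K) = 984 is not divisible by 6211; 6211 is unramified.
Euler's criterion: 246^3105 mod 6211 = 1. Thus (246|6211) = 1.
(246/6211) = 1, so 6211 splits.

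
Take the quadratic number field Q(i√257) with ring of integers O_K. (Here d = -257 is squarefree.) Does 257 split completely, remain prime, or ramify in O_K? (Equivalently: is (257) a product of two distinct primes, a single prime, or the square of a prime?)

Since -257 ≢ 1 mod 4, the ring of integers is ℤ[√-257] with discriminant 4·(-257) = -1028.
257 divides disc(K) = -1028, so 257 ramifies.

p ramifies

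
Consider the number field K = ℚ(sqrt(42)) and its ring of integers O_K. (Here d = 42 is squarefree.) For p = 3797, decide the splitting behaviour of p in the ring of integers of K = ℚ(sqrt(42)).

p is inert

d = 42 ≡ 2 (mod 4), so O_K = ℤ[√42] and disc(K) = 4d = 168.
Since gcd(3797, 168) = 1 the prime 3797 does not ramify.
Euler's criterion: 42^1898 mod 3797 = 3796. Thus (42|3797) = -1.
(42/3797) = -1, so 3797 is inert.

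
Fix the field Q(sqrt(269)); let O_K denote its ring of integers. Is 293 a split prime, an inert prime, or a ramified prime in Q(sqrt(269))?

Since 269 ≡ 1 mod 4, the ring of integers is ℤ[(1+√269)/2] with discriminant 269.
293 ∤ 269, so 293 is unramified.
(269/293) = 269^146 mod 293 = 1, giving Legendre symbol 1.
d is a quadratic residue mod p, hence 293 splits in O_K.

split — (293) = 𝔭₁𝔭₂ with 𝔭₁ ≠ 𝔭₂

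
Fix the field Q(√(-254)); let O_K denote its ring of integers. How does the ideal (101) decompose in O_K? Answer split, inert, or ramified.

-254 mod 4 = 2, hence disc K = 4·(-254) = -1016 and O_K = ℤ[√-254].
Since gcd(101, -1016) = 1 the prime 101 does not ramify.
Legendre symbol by Euler's criterion: (-254/101) ≡ (-254)^50 ≡ 1 (mod 101), i.e. (-254/101) = 1.
Legendre symbol 1 ⇒ 101 is split.

splits completely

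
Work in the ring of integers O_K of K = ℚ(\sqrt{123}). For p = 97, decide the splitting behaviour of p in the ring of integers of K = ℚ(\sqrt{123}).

123 mod 4 = 3, hence disc K = 4·123 = 492 and O_K = ℤ[√123].
disc(K) = 492 is not divisible by 97; 97 is unramified.
Compute (123/97) via Euler: 26^((97-1)/2) mod 97 = 96, so (123/97) = -1.
(123/97) = -1, so 97 is inert.

inert — (97) stays prime in O_K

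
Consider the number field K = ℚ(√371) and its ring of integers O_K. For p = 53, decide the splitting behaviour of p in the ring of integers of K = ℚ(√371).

53 is ramified

371 mod 4 = 3, hence disc K = 4·371 = 1484 and O_K = ℤ[√371].
disc(K) = 1484 = 53·28, so p = 53 is ramified.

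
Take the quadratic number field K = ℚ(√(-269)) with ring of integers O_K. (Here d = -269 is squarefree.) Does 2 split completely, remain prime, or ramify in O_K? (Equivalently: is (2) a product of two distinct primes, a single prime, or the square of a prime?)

p ramifies

d = -269 ≡ 3 (mod 4), so O_K = ℤ[√-269] and disc(K) = 4d = -1076.
2 divides disc(K) = -1076, so 2 ramifies.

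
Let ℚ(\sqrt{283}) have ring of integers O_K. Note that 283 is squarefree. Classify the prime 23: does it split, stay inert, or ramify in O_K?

Since 283 ≢ 1 mod 4, the ring of integers is ℤ[√283] with discriminant 4·283 = 1132.
23 ∤ 1132, so 23 is unramified.
Compute (283/23) via Euler: 7^((23-1)/2) mod 23 = 22, so (283/23) = -1.
d is a non-residue mod p, hence 23 remains inert in O_K.

p is inert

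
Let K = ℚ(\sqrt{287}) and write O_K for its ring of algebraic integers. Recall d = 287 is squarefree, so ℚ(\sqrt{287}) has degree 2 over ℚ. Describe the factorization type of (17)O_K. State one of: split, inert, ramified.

Since 287 ≢ 1 mod 4, the ring of integers is ℤ[√287] with discriminant 4·287 = 1148.
disc(K) = 1148 is not divisible by 17; 17 is unramified.
Legendre symbol by Euler's criterion: (287/17) ≡ 287^8 ≡ 1 (mod 17), i.e. (287/17) = 1.
(287/17) = 1, so 17 splits.

split — (17) = 𝔭₁𝔭₂ with 𝔭₁ ≠ 𝔭₂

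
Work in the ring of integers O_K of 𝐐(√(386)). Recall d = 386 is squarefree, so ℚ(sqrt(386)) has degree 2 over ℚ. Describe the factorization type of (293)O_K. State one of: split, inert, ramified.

386 mod 4 = 2, hence disc K = 4·386 = 1544 and O_K = ℤ[√386].
disc(K) = 1544 is not divisible by 293; 293 is unramified.
Euler's criterion: 386^146 mod 293 = 292. Thus (386|293) = -1.
d is a non-residue mod p, hence 293 remains inert in O_K.

293 remains inert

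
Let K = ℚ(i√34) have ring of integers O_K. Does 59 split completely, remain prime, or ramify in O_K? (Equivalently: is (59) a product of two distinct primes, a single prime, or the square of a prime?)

split

-34 mod 4 = 2, hence disc K = 4·(-34) = -136 and O_K = ℤ[√-34].
disc(K) = -136 is not divisible by 59; 59 is unramified.
(-34/59) = 25^29 mod 59 = 1, giving Legendre symbol 1.
d is a quadratic residue mod p, hence 59 splits in O_K.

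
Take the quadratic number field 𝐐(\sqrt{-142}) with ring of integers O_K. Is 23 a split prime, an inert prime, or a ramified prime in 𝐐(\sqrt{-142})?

inert

Since -142 ≢ 1 mod 4, the ring of integers is ℤ[√-142] with discriminant 4·(-142) = -568.
disc(K) = -568 is not divisible by 23; 23 is unramified.
Legendre symbol by Euler's criterion: (-142/23) ≡ (-142)^11 ≡ 22 (mod 23), i.e. (-142/23) = -1.
d is a non-residue mod p, hence 23 remains inert in O_K.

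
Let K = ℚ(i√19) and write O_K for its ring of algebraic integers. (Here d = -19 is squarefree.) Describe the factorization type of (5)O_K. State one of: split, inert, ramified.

5 splits in O_K

d = -19 ≡ 1 (mod 4), so O_K = ℤ[(1+√-19)/2] and disc(K) = d = -19.
disc(K) = -19 is not divisible by 5; 5 is unramified.
Legendre symbol by Euler's criterion: (-19/5) ≡ (-19)^2 ≡ 1 (mod 5), i.e. (-19/5) = 1.
d is a quadratic residue mod p, hence 5 splits in O_K.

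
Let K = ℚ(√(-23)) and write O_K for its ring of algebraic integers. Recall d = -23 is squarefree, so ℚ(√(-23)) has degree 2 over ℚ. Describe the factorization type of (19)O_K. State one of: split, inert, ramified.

19 remains inert

-23 mod 4 = 1, hence disc K = -23 and O_K = ℤ[(1+√-23)/2].
19 ∤ -23, so 19 is unramified.
Compute (-23/19) via Euler: 15^((19-1)/2) mod 19 = 18, so (-23/19) = -1.
d is a non-residue mod p, hence 19 remains inert in O_K.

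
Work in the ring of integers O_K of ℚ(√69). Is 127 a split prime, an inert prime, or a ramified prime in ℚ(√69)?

Since 69 ≡ 1 mod 4, the ring of integers is ℤ[(1+√69)/2] with discriminant 69.
disc(K) = 69 is not divisible by 127; 127 is unramified.
Euler's criterion: 69^63 mod 127 = 1. Thus (69|127) = 1.
(69/127) = 1, so 127 splits.

p splits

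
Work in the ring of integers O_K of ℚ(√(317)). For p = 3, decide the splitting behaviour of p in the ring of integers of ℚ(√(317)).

317 mod 4 = 1, hence disc K = 317 and O_K = ℤ[(1+√317)/2].
3 ∤ 317, so 3 is unramified.
Euler's criterion: 317^1 mod 3 = 2. Thus (317|3) = -1.
(317/3) = -1, so 3 is inert.

p is inert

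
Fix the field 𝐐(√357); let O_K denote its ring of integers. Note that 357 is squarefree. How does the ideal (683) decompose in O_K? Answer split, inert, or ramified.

Since 357 ≡ 1 mod 4, the ring of integers is ℤ[(1+√357)/2] with discriminant 357.
disc(K) = 357 is not divisible by 683; 683 is unramified.
Compute (357/683) via Euler: 357^((683-1)/2) mod 683 = 1, so (357/683) = 1.
d is a quadratic residue mod p, hence 683 splits in O_K.

683 splits in O_K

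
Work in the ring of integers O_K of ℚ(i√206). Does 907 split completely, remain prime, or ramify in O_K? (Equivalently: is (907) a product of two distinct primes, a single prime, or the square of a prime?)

remains prime (inert)

Since -206 ≢ 1 mod 4, the ring of integers is ℤ[√-206] with discriminant 4·(-206) = -824.
907 ∤ -824, so 907 is unramified.
Euler's criterion: (-206)^453 mod 907 = 906. Thus (-206|907) = -1.
(-206/907) = -1, so 907 is inert.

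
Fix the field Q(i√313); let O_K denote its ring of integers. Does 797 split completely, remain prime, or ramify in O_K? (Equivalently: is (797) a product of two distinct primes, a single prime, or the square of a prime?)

split — (797) = 𝔭₁𝔭₂ with 𝔭₁ ≠ 𝔭₂

-313 mod 4 = 3, hence disc K = 4·(-313) = -1252 and O_K = ℤ[√-313].
797 ∤ -1252, so 797 is unramified.
Euler's criterion: (-313)^398 mod 797 = 1. Thus (-313|797) = 1.
d is a quadratic residue mod p, hence 797 splits in O_K.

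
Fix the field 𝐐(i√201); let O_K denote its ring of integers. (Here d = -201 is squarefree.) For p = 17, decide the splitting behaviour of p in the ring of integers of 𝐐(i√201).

remains prime (inert)

-201 mod 4 = 3, hence disc K = 4·(-201) = -804 and O_K = ℤ[√-201].
Since gcd(17, -804) = 1 the prime 17 does not ramify.
Euler's criterion: (-201)^8 mod 17 = 16. Thus (-201|17) = -1.
Legendre symbol -1 ⇒ 17 is inert.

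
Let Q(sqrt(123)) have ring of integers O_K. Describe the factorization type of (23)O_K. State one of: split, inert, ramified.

split

d = 123 ≡ 3 (mod 4), so O_K = ℤ[√123] and disc(K) = 4d = 492.
23 ∤ 492, so 23 is unramified.
Compute (123/23) via Euler: 8^((23-1)/2) mod 23 = 1, so (123/23) = 1.
(123/23) = 1, so 23 splits.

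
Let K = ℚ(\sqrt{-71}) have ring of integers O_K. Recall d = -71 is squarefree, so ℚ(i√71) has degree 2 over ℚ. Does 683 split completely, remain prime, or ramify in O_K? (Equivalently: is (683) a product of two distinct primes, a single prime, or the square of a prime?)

d = -71 ≡ 1 (mod 4), so O_K = ℤ[(1+√-71)/2] and disc(K) = d = -71.
683 ∤ -71, so 683 is unramified.
Euler's criterion: (-71)^341 mod 683 = 682. Thus (-71|683) = -1.
(-71/683) = -1, so 683 is inert.

p is inert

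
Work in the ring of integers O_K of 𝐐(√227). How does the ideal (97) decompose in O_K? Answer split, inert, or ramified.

227 mod 4 = 3, hence disc K = 4·227 = 908 and O_K = ℤ[√227].
97 ∤ 908, so 97 is unramified.
Legendre symbol by Euler's criterion: (227/97) ≡ 227^48 ≡ 1 (mod 97), i.e. (227/97) = 1.
Legendre symbol 1 ⇒ 97 is split.

split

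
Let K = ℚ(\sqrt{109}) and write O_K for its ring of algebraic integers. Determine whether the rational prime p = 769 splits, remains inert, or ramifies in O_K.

Since 109 ≡ 1 mod 4, the ring of integers is ℤ[(1+√109)/2] with discriminant 109.
Since gcd(769, 109) = 1 the prime 769 does not ramify.
Euler's criterion: 109^384 mod 769 = 768. Thus (109|769) = -1.
d is a non-residue mod p, hence 769 remains inert in O_K.

inert — (769) stays prime in O_K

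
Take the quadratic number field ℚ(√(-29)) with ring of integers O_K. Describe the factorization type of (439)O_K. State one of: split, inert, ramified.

d = -29 ≡ 3 (mod 4), so O_K = ℤ[√-29] and disc(K) = 4d = -116.
Since gcd(439, -116) = 1 the prime 439 does not ramify.
Euler's criterion: (-29)^219 mod 439 = 438. Thus (-29|439) = -1.
d is a non-residue mod p, hence 439 remains inert in O_K.

inert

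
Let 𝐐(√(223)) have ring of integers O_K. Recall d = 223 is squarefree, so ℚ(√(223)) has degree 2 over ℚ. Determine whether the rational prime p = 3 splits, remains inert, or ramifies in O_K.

split

d = 223 ≡ 3 (mod 4), so O_K = ℤ[√223] and disc(K) = 4d = 892.
3 ∤ 892, so 3 is unramified.
(223/3) = 1^1 mod 3 = 1, giving Legendre symbol 1.
(223/3) = 1, so 3 splits.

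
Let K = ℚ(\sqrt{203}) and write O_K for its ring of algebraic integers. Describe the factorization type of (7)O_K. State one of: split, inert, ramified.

203 mod 4 = 3, hence disc K = 4·203 = 812 and O_K = ℤ[√203].
disc(K) = 812 = 7·116, so p = 7 is ramified.

ramified — (7) = 𝔭²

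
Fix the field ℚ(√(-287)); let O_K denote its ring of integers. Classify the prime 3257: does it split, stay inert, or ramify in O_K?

d = -287 ≡ 1 (mod 4), so O_K = ℤ[(1+√-287)/2] and disc(K) = d = -287.
disc(K) = -287 is not divisible by 3257; 3257 is unramified.
Compute (-287/3257) via Euler: 2970^((3257-1)/2) mod 3257 = 1, so (-287/3257) = 1.
Legendre symbol 1 ⇒ 3257 is split.

3257 splits in O_K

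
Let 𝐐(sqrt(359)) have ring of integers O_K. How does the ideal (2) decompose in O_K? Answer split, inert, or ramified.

359 mod 4 = 3, hence disc K = 4·359 = 1436 and O_K = ℤ[√359].
Ramification test: 2 | 1436. The prime 2 ramifies in K.

ramified — (2) = 𝔭²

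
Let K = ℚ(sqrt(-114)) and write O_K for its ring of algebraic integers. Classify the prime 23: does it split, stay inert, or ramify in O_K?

splits completely

-114 mod 4 = 2, hence disc K = 4·(-114) = -456 and O_K = ℤ[√-114].
disc(K) = -456 is not divisible by 23; 23 is unramified.
(-114/23) = 1^11 mod 23 = 1, giving Legendre symbol 1.
d is a quadratic residue mod p, hence 23 splits in O_K.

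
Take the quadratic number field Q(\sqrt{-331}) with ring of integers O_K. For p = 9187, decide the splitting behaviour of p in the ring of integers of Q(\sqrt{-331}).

-331 mod 4 = 1, hence disc K = -331 and O_K = ℤ[(1+√-331)/2].
Since gcd(9187, -331) = 1 the prime 9187 does not ramify.
Compute (-331/9187) via Euler: 8856^((9187-1)/2) mod 9187 = 9186, so (-331/9187) = -1.
(-331/9187) = -1, so 9187 is inert.

inert — (9187) stays prime in O_K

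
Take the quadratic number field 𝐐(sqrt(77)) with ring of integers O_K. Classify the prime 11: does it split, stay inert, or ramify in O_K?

d = 77 ≡ 1 (mod 4), so O_K = ℤ[(1+√77)/2] and disc(K) = d = 77.
disc(K) = 77 = 11·7, so p = 11 is ramified.

p ramifies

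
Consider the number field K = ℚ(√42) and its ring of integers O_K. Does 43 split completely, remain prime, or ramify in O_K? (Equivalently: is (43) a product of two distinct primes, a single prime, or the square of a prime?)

Since 42 ≢ 1 mod 4, the ring of integers is ℤ[√42] with discriminant 4·42 = 168.
disc(K) = 168 is not divisible by 43; 43 is unramified.
(42/43) = 42^21 mod 43 = 42, giving Legendre symbol -1.
d is a non-residue mod p, hence 43 remains inert in O_K.

p is inert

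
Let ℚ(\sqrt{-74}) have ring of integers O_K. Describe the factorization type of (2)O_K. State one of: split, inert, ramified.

ramified

Since -74 ≢ 1 mod 4, the ring of integers is ℤ[√-74] with discriminant 4·(-74) = -296.
2 divides disc(K) = -296, so 2 ramifies.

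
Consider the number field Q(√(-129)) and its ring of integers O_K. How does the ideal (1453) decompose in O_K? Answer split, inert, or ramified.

inert — (1453) stays prime in O_K

-129 mod 4 = 3, hence disc K = 4·(-129) = -516 and O_K = ℤ[√-129].
1453 ∤ -516, so 1453 is unramified.
(-129/1453) = 1324^726 mod 1453 = 1452, giving Legendre symbol -1.
Legendre symbol -1 ⇒ 1453 is inert.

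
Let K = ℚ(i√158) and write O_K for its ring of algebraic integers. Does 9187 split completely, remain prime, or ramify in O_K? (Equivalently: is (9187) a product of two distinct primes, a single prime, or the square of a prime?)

-158 mod 4 = 2, hence disc K = 4·(-158) = -632 and O_K = ℤ[√-158].
Since gcd(9187, -632) = 1 the prime 9187 does not ramify.
Compute (-158/9187) via Euler: 9029^((9187-1)/2) mod 9187 = 9186, so (-158/9187) = -1.
Legendre symbol -1 ⇒ 9187 is inert.

inert — (9187) stays prime in O_K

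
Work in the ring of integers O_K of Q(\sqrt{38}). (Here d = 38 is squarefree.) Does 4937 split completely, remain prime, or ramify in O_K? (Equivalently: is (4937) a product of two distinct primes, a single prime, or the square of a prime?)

split

d = 38 ≡ 2 (mod 4), so O_K = ℤ[√38] and disc(K) = 4d = 152.
Since gcd(4937, 152) = 1 the prime 4937 does not ramify.
Compute (38/4937) via Euler: 38^((4937-1)/2) mod 4937 = 1, so (38/4937) = 1.
d is a quadratic residue mod p, hence 4937 splits in O_K.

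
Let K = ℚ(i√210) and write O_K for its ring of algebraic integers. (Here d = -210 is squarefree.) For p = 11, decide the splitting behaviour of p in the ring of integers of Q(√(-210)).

d = -210 ≡ 2 (mod 4), so O_K = ℤ[√-210] and disc(K) = 4d = -840.
11 ∤ -840, so 11 is unramified.
(-210/11) = 10^5 mod 11 = 10, giving Legendre symbol -1.
d is a non-residue mod p, hence 11 remains inert in O_K.

p is inert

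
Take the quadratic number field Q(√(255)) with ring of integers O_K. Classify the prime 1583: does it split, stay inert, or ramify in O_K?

d = 255 ≡ 3 (mod 4), so O_K = ℤ[√255] and disc(K) = 4d = 1020.
disc(K) = 1020 is not divisible by 1583; 1583 is unramified.
Legendre symbol by Euler's criterion: (255/1583) ≡ 255^791 ≡ 1582 (mod 1583), i.e. (255/1583) = -1.
d is a non-residue mod p, hence 1583 remains inert in O_K.

remains prime (inert)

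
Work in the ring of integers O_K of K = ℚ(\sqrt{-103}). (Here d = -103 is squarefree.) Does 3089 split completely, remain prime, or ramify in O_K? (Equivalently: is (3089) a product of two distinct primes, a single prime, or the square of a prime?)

inert — (3089) stays prime in O_K

Since -103 ≡ 1 mod 4, the ring of integers is ℤ[(1+√-103)/2] with discriminant -103.
Since gcd(3089, -103) = 1 the prime 3089 does not ramify.
Compute (-103/3089) via Euler: 2986^((3089-1)/2) mod 3089 = 3088, so (-103/3089) = -1.
(-103/3089) = -1, so 3089 is inert.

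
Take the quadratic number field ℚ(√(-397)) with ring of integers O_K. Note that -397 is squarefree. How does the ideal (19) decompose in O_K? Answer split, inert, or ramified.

inert — (19) stays prime in O_K

d = -397 ≡ 3 (mod 4), so O_K = ℤ[√-397] and disc(K) = 4d = -1588.
19 ∤ -1588, so 19 is unramified.
Legendre symbol by Euler's criterion: (-397/19) ≡ (-397)^9 ≡ 18 (mod 19), i.e. (-397/19) = -1.
(-397/19) = -1, so 19 is inert.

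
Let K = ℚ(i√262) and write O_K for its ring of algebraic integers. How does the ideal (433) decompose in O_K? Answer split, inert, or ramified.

p is inert

-262 mod 4 = 2, hence disc K = 4·(-262) = -1048 and O_K = ℤ[√-262].
433 ∤ -1048, so 433 is unramified.
Compute (-262/433) via Euler: 171^((433-1)/2) mod 433 = 432, so (-262/433) = -1.
Legendre symbol -1 ⇒ 433 is inert.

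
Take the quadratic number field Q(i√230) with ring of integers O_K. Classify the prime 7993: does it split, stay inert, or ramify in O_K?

inert — (7993) stays prime in O_K

Since -230 ≢ 1 mod 4, the ring of integers is ℤ[√-230] with discriminant 4·(-230) = -920.
disc(K) = -920 is not divisible by 7993; 7993 is unramified.
Euler's criterion: (-230)^3996 mod 7993 = 7992. Thus (-230|7993) = -1.
Legendre symbol -1 ⇒ 7993 is inert.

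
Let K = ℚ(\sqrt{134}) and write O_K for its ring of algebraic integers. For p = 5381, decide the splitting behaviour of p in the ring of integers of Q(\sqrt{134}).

remains prime (inert)

134 mod 4 = 2, hence disc K = 4·134 = 536 and O_K = ℤ[√134].
disc(K) = 536 is not divisible by 5381; 5381 is unramified.
(134/5381) = 134^2690 mod 5381 = 5380, giving Legendre symbol -1.
(134/5381) = -1, so 5381 is inert.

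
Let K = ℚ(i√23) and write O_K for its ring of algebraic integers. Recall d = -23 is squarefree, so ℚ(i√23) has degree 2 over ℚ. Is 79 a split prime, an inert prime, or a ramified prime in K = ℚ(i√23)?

inert — (79) stays prime in O_K

d = -23 ≡ 1 (mod 4), so O_K = ℤ[(1+√-23)/2] and disc(K) = d = -23.
disc(K) = -23 is not divisible by 79; 79 is unramified.
Legendre symbol by Euler's criterion: (-23/79) ≡ (-23)^39 ≡ 78 (mod 79), i.e. (-23/79) = -1.
d is a non-residue mod p, hence 79 remains inert in O_K.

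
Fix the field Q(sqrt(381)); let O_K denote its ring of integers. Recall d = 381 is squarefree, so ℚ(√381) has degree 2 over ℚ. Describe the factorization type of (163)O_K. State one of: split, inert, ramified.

381 mod 4 = 1, hence disc K = 381 and O_K = ℤ[(1+√381)/2].
163 ∤ 381, so 163 is unramified.
Legendre symbol by Euler's criterion: (381/163) ≡ 381^81 ≡ 1 (mod 163), i.e. (381/163) = 1.
Legendre symbol 1 ⇒ 163 is split.

splits completely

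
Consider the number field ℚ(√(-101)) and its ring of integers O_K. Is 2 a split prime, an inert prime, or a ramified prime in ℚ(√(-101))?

-101 mod 4 = 3, hence disc K = 4·(-101) = -404 and O_K = ℤ[√-101].
2 divides disc(K) = -404, so 2 ramifies.

ramified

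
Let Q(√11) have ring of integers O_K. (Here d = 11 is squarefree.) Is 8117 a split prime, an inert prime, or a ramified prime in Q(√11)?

11 mod 4 = 3, hence disc K = 4·11 = 44 and O_K = ℤ[√11].
Since gcd(8117, 44) = 1 the prime 8117 does not ramify.
Compute (11/8117) via Euler: 11^((8117-1)/2) mod 8117 = 8116, so (11/8117) = -1.
(11/8117) = -1, so 8117 is inert.

inert — (8117) stays prime in O_K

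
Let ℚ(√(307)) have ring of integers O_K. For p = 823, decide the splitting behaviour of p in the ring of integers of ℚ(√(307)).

p is inert

Since 307 ≢ 1 mod 4, the ring of integers is ℤ[√307] with discriminant 4·307 = 1228.
disc(K) = 1228 is not divisible by 823; 823 is unramified.
Legendre symbol by Euler's criterion: (307/823) ≡ 307^411 ≡ 822 (mod 823), i.e. (307/823) = -1.
(307/823) = -1, so 823 is inert.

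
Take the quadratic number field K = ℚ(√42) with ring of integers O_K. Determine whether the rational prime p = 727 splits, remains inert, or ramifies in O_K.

Since 42 ≢ 1 mod 4, the ring of integers is ℤ[√42] with discriminant 4·42 = 168.
727 ∤ 168, so 727 is unramified.
Euler's criterion: 42^363 mod 727 = 726. Thus (42|727) = -1.
d is a non-residue mod p, hence 727 remains inert in O_K.

p is inert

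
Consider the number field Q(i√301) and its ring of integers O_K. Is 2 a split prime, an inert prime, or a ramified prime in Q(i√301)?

ramified

-301 mod 4 = 3, hence disc K = 4·(-301) = -1204 and O_K = ℤ[√-301].
disc(K) = -1204 = 2·(-602), so p = 2 is ramified.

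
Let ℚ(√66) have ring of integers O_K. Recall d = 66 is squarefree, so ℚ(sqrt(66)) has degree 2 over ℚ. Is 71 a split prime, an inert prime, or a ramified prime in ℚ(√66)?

71 remains inert

66 mod 4 = 2, hence disc K = 4·66 = 264 and O_K = ℤ[√66].
Since gcd(71, 264) = 1 the prime 71 does not ramify.
Legendre symbol by Euler's criterion: (66/71) ≡ 66^35 ≡ 70 (mod 71), i.e. (66/71) = -1.
(66/71) = -1, so 71 is inert.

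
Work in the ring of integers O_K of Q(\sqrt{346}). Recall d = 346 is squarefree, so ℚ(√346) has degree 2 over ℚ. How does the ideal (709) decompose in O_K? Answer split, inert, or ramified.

346 mod 4 = 2, hence disc K = 4·346 = 1384 and O_K = ℤ[√346].
709 ∤ 1384, so 709 is unramified.
Compute (346/709) via Euler: 346^((709-1)/2) mod 709 = 1, so (346/709) = 1.
(346/709) = 1, so 709 splits.

split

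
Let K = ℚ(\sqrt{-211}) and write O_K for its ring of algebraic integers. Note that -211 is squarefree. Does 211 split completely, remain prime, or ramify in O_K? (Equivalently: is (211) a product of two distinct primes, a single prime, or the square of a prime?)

d = -211 ≡ 1 (mod 4), so O_K = ℤ[(1+√-211)/2] and disc(K) = d = -211.
211 divides disc(K) = -211, so 211 ramifies.

ramified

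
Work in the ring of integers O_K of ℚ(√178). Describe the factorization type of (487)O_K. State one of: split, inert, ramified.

d = 178 ≡ 2 (mod 4), so O_K = ℤ[√178] and disc(K) = 4d = 712.
disc(K) = 712 is not divisible by 487; 487 is unramified.
(178/487) = 178^243 mod 487 = 1, giving Legendre symbol 1.
d is a quadratic residue mod p, hence 487 splits in O_K.

splits completely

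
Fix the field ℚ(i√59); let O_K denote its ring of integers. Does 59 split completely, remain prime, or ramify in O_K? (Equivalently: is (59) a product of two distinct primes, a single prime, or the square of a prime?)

ramified — (59) = 𝔭²

-59 mod 4 = 1, hence disc K = -59 and O_K = ℤ[(1+√-59)/2].
disc(K) = -59 = 59·(-1), so p = 59 is ramified.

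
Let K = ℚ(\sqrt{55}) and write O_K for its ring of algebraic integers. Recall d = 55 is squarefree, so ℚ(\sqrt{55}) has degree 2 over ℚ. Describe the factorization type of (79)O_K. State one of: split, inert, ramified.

Since 55 ≢ 1 mod 4, the ring of integers is ℤ[√55] with discriminant 4·55 = 220.
Since gcd(79, 220) = 1 the prime 79 does not ramify.
Legendre symbol by Euler's criterion: (55/79) ≡ 55^39 ≡ 1 (mod 79), i.e. (55/79) = 1.
(55/79) = 1, so 79 splits.

p splits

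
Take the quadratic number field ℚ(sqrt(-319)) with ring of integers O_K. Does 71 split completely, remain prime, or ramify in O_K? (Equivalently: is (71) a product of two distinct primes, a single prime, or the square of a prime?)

splits completely

-319 mod 4 = 1, hence disc K = -319 and O_K = ℤ[(1+√-319)/2].
71 ∤ -319, so 71 is unramified.
Compute (-319/71) via Euler: 36^((71-1)/2) mod 71 = 1, so (-319/71) = 1.
Legendre symbol 1 ⇒ 71 is split.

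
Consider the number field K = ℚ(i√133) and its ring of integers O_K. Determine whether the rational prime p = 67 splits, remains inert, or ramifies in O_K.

Since -133 ≢ 1 mod 4, the ring of integers is ℤ[√-133] with discriminant 4·(-133) = -532.
disc(K) = -532 is not divisible by 67; 67 is unramified.
Compute (-133/67) via Euler: 1^((67-1)/2) mod 67 = 1, so (-133/67) = 1.
d is a quadratic residue mod p, hence 67 splits in O_K.

splits completely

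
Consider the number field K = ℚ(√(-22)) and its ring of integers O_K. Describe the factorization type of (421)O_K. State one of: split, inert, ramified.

-22 mod 4 = 2, hence disc K = 4·(-22) = -88 and O_K = ℤ[√-22].
Since gcd(421, -88) = 1 the prime 421 does not ramify.
Euler's criterion: (-22)^210 mod 421 = 420. Thus (-22|421) = -1.
Legendre symbol -1 ⇒ 421 is inert.

inert — (421) stays prime in O_K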